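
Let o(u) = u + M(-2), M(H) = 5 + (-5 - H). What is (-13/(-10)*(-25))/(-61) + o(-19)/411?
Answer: 24641/50142 ≈ 0.49142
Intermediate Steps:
M(H) = -H
o(u) = 2 + u (o(u) = u - 1*(-2) = u + 2 = 2 + u)
(-13/(-10)*(-25))/(-61) + o(-19)/411 = (-13/(-10)*(-25))/(-61) + (2 - 19)/411 = (-13*(-1/10)*(-25))*(-1/61) - 17*1/411 = ((13/10)*(-25))*(-1/61) - 17/411 = -65/2*(-1/61) - 17/411 = 65/122 - 17/411 = 24641/50142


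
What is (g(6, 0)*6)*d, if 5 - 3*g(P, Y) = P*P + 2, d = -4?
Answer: 264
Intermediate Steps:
g(P, Y) = 1 - P²/3 (g(P, Y) = 5/3 - (P*P + 2)/3 = 5/3 - (P² + 2)/3 = 5/3 - (2 + P²)/3 = 5/3 + (-⅔ - P²/3) = 1 - P²/3)
(g(6, 0)*6)*d = ((1 - ⅓*6²)*6)*(-4) = ((1 - ⅓*36)*6)*(-4) = ((1 - 12)*6)*(-4) = -11*6*(-4) = -66*(-4) = 264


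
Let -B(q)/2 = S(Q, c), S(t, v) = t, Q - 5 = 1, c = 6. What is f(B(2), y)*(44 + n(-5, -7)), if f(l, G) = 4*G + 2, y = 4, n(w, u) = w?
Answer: 702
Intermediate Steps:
Q = 6 (Q = 5 + 1 = 6)
B(q) = -12 (B(q) = -2*6 = -12)
f(l, G) = 2 + 4*G
f(B(2), y)*(44 + n(-5, -7)) = (2 + 4*4)*(44 - 5) = (2 + 16)*39 = 18*39 = 702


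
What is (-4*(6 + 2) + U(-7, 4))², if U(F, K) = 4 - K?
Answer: 1024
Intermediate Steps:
(-4*(6 + 2) + U(-7, 4))² = (-4*(6 + 2) + (4 - 1*4))² = (-4*8 + (4 - 4))² = (-32 + 0)² = (-32)² = 1024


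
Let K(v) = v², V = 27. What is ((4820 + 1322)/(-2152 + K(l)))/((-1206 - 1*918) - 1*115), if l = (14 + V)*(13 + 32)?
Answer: -6142/7616793647 ≈ -8.0638e-7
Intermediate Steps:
l = 1845 (l = (14 + 27)*(13 + 32) = 41*45 = 1845)
((4820 + 1322)/(-2152 + K(l)))/((-1206 - 1*918) - 1*115) = ((4820 + 1322)/(-2152 + 1845²))/((-1206 - 1*918) - 1*115) = (6142/(-2152 + 3404025))/((-1206 - 918) - 115) = (6142/3401873)/(-2124 - 115) = (6142*(1/3401873))/(-2239) = (6142/3401873)*(-1/2239) = -6142/7616793647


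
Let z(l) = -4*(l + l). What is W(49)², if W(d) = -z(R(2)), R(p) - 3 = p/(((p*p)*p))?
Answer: 676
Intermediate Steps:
R(p) = 3 + p⁻² (R(p) = 3 + p/(((p*p)*p)) = 3 + p/((p²*p)) = 3 + p/(p³) = 3 + p/p³ = 3 + p⁻²)
z(l) = -8*l
W(d) = 26 (W(d) = -(-8)*(3 + 2⁻²) = -(-8)*(3 + ¼) = -(-8)*13/4 = -1*(-26) = 26)
W(49)² = 26² = 676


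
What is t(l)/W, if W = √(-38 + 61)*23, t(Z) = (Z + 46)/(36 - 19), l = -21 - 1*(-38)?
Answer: 63*√23/8993 ≈ 0.033597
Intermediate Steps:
l = 17 (l = -21 + 38 = 17)
t(Z) = 46/17 + Z/17 (t(Z) = (46 + Z)/17 = (46 + Z)*(1/17) = 46/17 + Z/17)
W = 23*√23 (W = √23*23 = 23*√23 ≈ 110.30)
t(l)/W = (46/17 + (1/17)*17)/((23*√23)) = (46/17 + 1)*(√23/529) = 63*(√23/529)/17 = 63*√23/8993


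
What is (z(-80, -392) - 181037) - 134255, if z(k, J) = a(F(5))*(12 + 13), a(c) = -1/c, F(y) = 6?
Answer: -1891777/6 ≈ -3.1530e+5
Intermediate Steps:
z(k, J) = -25/6 (z(k, J) = (-1/6)*(12 + 13) = -1*⅙*25 = -⅙*25 = -25/6)
(z(-80, -392) - 181037) - 134255 = (-25/6 - 181037) - 134255 = -1086247/6 - 134255 = -1891777/6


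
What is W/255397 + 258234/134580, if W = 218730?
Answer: 15898145383/5728554710 ≈ 2.7752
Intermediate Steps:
W/255397 + 258234/134580 = 218730/255397 + 258234/134580 = 218730*(1/255397) + 258234*(1/134580) = 218730/255397 + 43039/22430 = 15898145383/5728554710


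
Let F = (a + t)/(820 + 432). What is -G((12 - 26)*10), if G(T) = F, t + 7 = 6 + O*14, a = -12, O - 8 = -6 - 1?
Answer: -1/1252 ≈ -0.00079872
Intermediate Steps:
O = 1 (O = 8 + (-6 - 1) = 8 - 7 = 1)
t = 13 (t = -7 + (6 + 1*14) = -7 + (6 + 14) = -7 + 20 = 13)
F = 1/1252 (F = (-12 + 13)/(820 + 432) = 1/1252 ≈ 0.00079872)
G(T) = 1/1252
-G((12 - 26)*10) = -1*1/1252 = -1/1252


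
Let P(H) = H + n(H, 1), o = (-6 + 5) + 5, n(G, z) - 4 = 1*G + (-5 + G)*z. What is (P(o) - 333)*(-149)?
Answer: 47978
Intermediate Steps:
n(G, z) = 4 + G + z*(-5 + G) (n(G, z) = 4 + (1*G + (-5 + G)*z) = 4 + (G + z*(-5 + G)) = 4 + G + z*(-5 + G))
o = 4 (o = -1 + 5 = 4)
P(H) = -1 + 3*H (P(H) = H + (4 + H - 5*1 + H*1) = H + (4 + H - 5 + H) = H + (-1 + 2*H) = -1 + 3*H)
(P(o) - 333)*(-149) = ((-1 + 3*4) - 333)*(-149) = ((-1 + 12) - 333)*(-149) = (11 - 333)*(-149) = -322*(-149) = 47978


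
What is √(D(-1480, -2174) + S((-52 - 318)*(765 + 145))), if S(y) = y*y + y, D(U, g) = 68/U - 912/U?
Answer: √15519881146848070/370 ≈ 3.3670e+5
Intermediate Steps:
D(U, g) = -844/U
S(y) = y + y² (S(y) = y² + y = y + y²)
√(D(-1480, -2174) + S((-52 - 318)*(765 + 145))) = √(-844/(-1480) + ((-52 - 318)*(765 + 145))*(1 + (-52 - 318)*(765 + 145))) = √(-844*(-1/1480) + (-370*910)*(1 - 370*910)) = √(211/370 - 336700*(1 - 336700)) = √(211/370 - 336700*(-336699)) = √(211/370 + 113366553300) = √(41945624721211/370) = √15519881146848070/370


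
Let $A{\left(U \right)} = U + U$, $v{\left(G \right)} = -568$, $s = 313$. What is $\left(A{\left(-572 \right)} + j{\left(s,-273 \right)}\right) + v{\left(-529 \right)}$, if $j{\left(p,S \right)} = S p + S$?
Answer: $-87434$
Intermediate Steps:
$j{\left(p,S \right)} = S + S p$
$A{\left(U \right)} = 2 U$
$\left(A{\left(-572 \right)} + j{\left(s,-273 \right)}\right) + v{\left(-529 \right)} = \left(2 \left(-572\right) - 273 \left(1 + 313\right)\right) - 568 = \left(-1144 - 85722\right) - 568 = -86866 - 568 = -87434$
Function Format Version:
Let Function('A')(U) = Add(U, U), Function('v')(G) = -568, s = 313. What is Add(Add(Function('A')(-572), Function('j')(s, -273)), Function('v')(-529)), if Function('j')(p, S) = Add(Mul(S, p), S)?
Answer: -87434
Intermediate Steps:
Function('j')(p, S) = Add(S, Mul(S, p))
Function('A')(U) = Mul(2, U)
Add(Add(Function('A')(-572), Function('j')(s, -273)), Function('v')(-529)) = Add(Add(Mul(2, -572), Mul(-273, Add(1, 313))), -568) = Add(Add(-1144, Mul(-273, 314)), -568) = Add(Add(-1144, -85722), -568) = Add(-86866, -568) = -87434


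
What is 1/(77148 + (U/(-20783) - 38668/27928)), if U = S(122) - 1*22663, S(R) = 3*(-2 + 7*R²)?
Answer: 145106906/11192482627937 ≈ 1.2965e-5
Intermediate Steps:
S(R) = -6 + 21*R²
U = 289895 (U = (-6 + 21*122²) - 1*22663 = (-6 + 21*14884) - 22663 = (-6 + 312564) - 22663 = 312558 - 22663 = 289895)
1/(77148 + (U/(-20783) - 38668/27928)) = 1/(77148 + (289895/(-20783) - 38668/27928)) = 1/(77148 + (289895*(-1/20783) - 38668*1/27928)) = 1/(77148 + (-289895/20783 - 9667/6982)) = 1/(77148 - 2224956151/145106906) = 1/(11192482627937/145106906) = 145106906/11192482627937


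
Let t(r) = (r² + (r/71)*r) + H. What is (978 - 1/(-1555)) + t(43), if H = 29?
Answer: 318191946/110405 ≈ 2882.0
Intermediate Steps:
t(r) = 29 + 72*r²/71 (t(r) = (r² + (r/71)*r) + 29 = (r² + r²/71) + 29 = 72*r²/71 + 29 = 29 + 72*r²/71)
(978 - 1/(-1555)) + t(43) = (978 - 1/(-1555)) + (29 + (72/71)*43²) = (978 - 1*(-1/1555)) + (29 + (72/71)*1849) = (978 + 1/1555) + (29 + 133128/71) = 1520791/1555 + 135187/71 = 318191946/110405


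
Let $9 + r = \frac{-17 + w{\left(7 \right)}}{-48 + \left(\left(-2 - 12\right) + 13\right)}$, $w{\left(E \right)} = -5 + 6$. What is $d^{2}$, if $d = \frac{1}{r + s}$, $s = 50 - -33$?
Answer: $\frac{2401}{13264164} \approx 0.00018101$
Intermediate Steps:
$w{\left(E \right)} = 1$
$s = 83$ ($s = 50 + 33 = 83$)
$r = - \frac{425}{49}$ ($r = -9 + \frac{-17 + 1}{-48 + \left(\left(-2 - 12\right) + 13\right)} = -9 - \frac{16}{-48 + \left(-14 + 13\right)} = -9 - \frac{16}{-48 - 1} = -9 - \frac{16}{-49} = -9 - - \frac{16}{49} = -9 + \frac{16}{49} = - \frac{425}{49} \approx -8.6735$)
$d = \frac{49}{3642}$ ($d = \frac{1}{- \frac{425}{49} + 83} = \frac{1}{\frac{3642}{49}} = \frac{49}{3642} \approx 0.013454$)
$d^{2} = \left(\frac{49}{3642}\right)^{2} = \frac{2401}{13264164}$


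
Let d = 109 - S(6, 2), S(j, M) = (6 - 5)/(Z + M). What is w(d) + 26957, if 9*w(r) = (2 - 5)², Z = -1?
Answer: 26958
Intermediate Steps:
S(j, M) = 1/(-1 + M) (S(j, M) = (6 - 5)/(-1 + M) = 1/(-1 + M))
d = 108 (d = 109 - 1/(-1 + 2) = 109 - 1/1 = 109 - 1*1 = 109 - 1 = 108)
w(r) = 1 (w(r) = (2 - 5)²/9 = (⅑)*(-3)² = (⅑)*9 = 1)
w(d) + 26957 = 1 + 26957 = 26958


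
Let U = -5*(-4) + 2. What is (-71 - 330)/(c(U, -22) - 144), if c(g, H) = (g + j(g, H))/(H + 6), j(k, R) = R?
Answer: 401/144 ≈ 2.7847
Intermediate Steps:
U = 22 (U = 20 + 2 = 22)
c(g, H) = (H + g)/(6 + H) (c(g, H) = (g + H)/(H + 6) = (H + g)/(6 + H))
(-71 - 330)/(c(U, -22) - 144) = (-71 - 330)/((-22 + 22)/(6 - 22) - 144) = -401/(0/(-16) - 144) = -401/(-1/16*0 - 144) = -401/(0 - 144) = -401/(-144) = -401*(-1/144) = 401/144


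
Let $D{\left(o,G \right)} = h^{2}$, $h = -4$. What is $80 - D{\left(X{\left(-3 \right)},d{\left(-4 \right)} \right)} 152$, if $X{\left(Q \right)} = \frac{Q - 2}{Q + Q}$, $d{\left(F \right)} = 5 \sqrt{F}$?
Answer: $-2352$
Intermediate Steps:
$X{\left(Q \right)} = \frac{-2 + Q}{2 Q}$
$D{\left(o,G \right)} = 16$ ($D{\left(o,G \right)} = \left(-4\right)^{2} = 16$)
$80 - D{\left(X{\left(-3 \right)},d{\left(-4 \right)} \right)} 152 = 80 - 16 \cdot 152 = 80 - 2432 = -2352$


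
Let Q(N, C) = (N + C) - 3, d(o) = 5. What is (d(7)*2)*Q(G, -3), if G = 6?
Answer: 0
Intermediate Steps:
Q(N, C) = -3 + C + N (Q(N, C) = (C + N) - 3 = -3 + C + N)
(d(7)*2)*Q(G, -3) = (5*2)*(-3 - 3 + 6) = 10*0 = 0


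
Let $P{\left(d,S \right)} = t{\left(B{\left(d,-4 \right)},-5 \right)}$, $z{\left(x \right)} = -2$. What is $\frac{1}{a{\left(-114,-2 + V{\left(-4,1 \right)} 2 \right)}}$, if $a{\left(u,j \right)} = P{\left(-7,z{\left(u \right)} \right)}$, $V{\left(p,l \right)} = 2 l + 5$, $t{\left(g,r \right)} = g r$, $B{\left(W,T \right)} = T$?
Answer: $\frac{1}{20} \approx 0.05$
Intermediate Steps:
$P{\left(d,S \right)} = 20$ ($P{\left(d,S \right)} = \left(-4\right) \left(-5\right) = 20$)
$V{\left(p,l \right)} = 5 + 2 l$
$a{\left(u,j \right)} = 20$
$\frac{1}{a{\left(-114,-2 + V{\left(-4,1 \right)} 2 \right)}} = \frac{1}{20}$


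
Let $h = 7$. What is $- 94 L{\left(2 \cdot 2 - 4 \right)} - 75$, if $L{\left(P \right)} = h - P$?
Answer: $-733$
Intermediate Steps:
$L{\left(P \right)} = 7 - P$
$- 94 L{\left(2 \cdot 2 - 4 \right)} - 75 = - 94 \left(7 - \left(2 \cdot 2 - 4\right)\right) - 75 = - 94 \left(7 - \left(4 - 4\right)\right) - 75 = - 94 \left(7 - 0\right) - 75 = - 94 \left(7 + 0\right) - 75 = \left(-94\right) 7 - 75 = -658 - 75 = -733$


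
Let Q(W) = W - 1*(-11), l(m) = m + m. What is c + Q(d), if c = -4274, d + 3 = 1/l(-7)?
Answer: -59725/14 ≈ -4266.1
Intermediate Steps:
l(m) = 2*m
d = -43/14 (d = -3 + 1/(2*(-7)) = -3 + 1/(-14) = -3 - 1/14 = -43/14 ≈ -3.0714)
Q(W) = 11 + W (Q(W) = W + 11 = 11 + W)
c + Q(d) = -4274 + (11 - 43/14) = -4274 + 111/14 = -59725/14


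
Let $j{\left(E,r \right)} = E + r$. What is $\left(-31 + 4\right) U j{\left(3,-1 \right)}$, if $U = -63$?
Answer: $3402$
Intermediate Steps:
$\left(-31 + 4\right) U j{\left(3,-1 \right)} = \left(-31 + 4\right) \left(-63\right) \left(3 - 1\right) = \left(-27\right) \left(-63\right) 2 = 1701 \cdot 2 = 3402$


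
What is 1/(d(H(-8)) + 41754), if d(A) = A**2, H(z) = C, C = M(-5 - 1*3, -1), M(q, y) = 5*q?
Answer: 1/43354 ≈ 2.3066e-5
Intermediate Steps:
C = -40 (C = 5*(-5 - 1*3) = 5*(-5 - 3) = 5*(-8) = -40)
H(z) = -40
1/(d(H(-8)) + 41754) = 1/((-40)**2 + 41754) = 1/(1600 + 41754) = 1/43354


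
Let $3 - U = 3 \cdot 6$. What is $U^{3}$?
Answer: $-3375$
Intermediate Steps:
$U = -15$ ($U = 3 - 3 \cdot 6 = 3 - 18 = -15$)
$U^{3} = \left(-15\right)^{3} = -3375$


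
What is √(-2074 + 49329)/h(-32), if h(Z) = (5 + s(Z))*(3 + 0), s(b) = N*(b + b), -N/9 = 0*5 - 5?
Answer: -√47255/8625 ≈ -0.025204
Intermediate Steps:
N = 45 (N = -9*(0*5 - 5) = -9*(0 - 5) = -9*(-5) = 45)
s(b) = 90*b (s(b) = 45*(b + b) = 45*(2*b) = 90*b)
h(Z) = 15 + 270*Z (h(Z) = (5 + 90*Z)*(3 + 0) = (5 + 90*Z)*3 = 15 + 270*Z)
√(-2074 + 49329)/h(-32) = √(-2074 + 49329)/(15 + 270*(-32)) = √47255/(15 - 8640) = √47255/(-8625) = √47255*(-1/8625) = -√47255/8625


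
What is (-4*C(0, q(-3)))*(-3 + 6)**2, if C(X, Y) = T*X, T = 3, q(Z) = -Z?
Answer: 0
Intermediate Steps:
C(X, Y) = 3*X
(-4*C(0, q(-3)))*(-3 + 6)**2 = (-12*0)*(-3 + 6)**2 = -4*0*3**2 = 0*9 = 0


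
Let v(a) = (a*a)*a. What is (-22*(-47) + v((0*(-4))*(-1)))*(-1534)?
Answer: -1586156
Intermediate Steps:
v(a) = a³ (v(a) = a²*a = a³)
(-22*(-47) + v((0*(-4))*(-1)))*(-1534) = (-22*(-47) + ((0*(-4))*(-1))³)*(-1534) = (1034 + (0*(-1))³)*(-1534) = (1034 + 0³)*(-1534) = (1034 + 0)*(-1534) = 1034*(-1534) = -1586156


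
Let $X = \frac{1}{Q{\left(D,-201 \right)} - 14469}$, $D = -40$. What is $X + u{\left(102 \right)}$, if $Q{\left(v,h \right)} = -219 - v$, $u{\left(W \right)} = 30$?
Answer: $\frac{439439}{14648} \approx 30.0$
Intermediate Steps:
$X = - \frac{1}{14648}$ ($X = \frac{1}{\left(-219 - -40\right) - 14469} = \frac{1}{\left(-219 + 40\right) - 14469} = \frac{1}{-179 - 14469} = \frac{1}{-14648} = - \frac{1}{14648} \approx -6.8269 \cdot 10^{-5}$)
$X + u{\left(102 \right)} = - \frac{1}{14648} + 30 = \frac{439439}{14648}$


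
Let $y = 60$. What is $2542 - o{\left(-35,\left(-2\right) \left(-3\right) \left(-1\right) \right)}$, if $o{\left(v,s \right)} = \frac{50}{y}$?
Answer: $\frac{15247}{6} \approx 2541.2$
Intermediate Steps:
$o{\left(v,s \right)} = \frac{5}{6}$ ($o{\left(v,s \right)} = \frac{50}{60} = 50 \cdot \frac{1}{60} = \frac{5}{6}$)
$2542 - o{\left(-35,\left(-2\right) \left(-3\right) \left(-1\right) \right)} = 2542 - \frac{5}{6} = \frac{15247}{6}$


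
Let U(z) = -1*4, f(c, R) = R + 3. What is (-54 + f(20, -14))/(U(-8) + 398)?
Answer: -65/394 ≈ -0.16497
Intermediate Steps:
f(c, R) = 3 + R
U(z) = -4
(-54 + f(20, -14))/(U(-8) + 398) = (-54 + (3 - 14))/(-4 + 398) = (-54 - 11)/394 = -65*1/394 = -65/394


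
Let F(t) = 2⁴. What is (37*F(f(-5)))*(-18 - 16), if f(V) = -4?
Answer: -20128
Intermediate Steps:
F(t) = 16
(37*F(f(-5)))*(-18 - 16) = (37*16)*(-18 - 16) = 592*(-34) = -20128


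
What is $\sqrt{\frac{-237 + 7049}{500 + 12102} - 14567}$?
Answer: $\frac{i \sqrt{578326327561}}{6301} \approx 120.69 i$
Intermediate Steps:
$\sqrt{\frac{-237 + 7049}{500 + 12102} - 14567} = \sqrt{\frac{6812}{12602} - 14567} = \sqrt{6812 \cdot \frac{1}{12602} - 14567} = \sqrt{\frac{3406}{6301} - 14567} = \sqrt{- \frac{91783261}{6301}} = \frac{i \sqrt{578326327561}}{6301}$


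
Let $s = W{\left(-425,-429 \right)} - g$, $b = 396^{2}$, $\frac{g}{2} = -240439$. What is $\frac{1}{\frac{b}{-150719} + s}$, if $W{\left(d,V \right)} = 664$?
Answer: $\frac{150719}{72577371882} \approx 2.0767 \cdot 10^{-6}$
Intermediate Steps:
$g = -480878$ ($g = 2 \left(-240439\right) = -480878$)
$b = 156816$
$s = 481542$ ($s = 664 - -480878 = 664 + 480878 = 481542$)
$\frac{1}{\frac{b}{-150719} + s} = \frac{1}{\frac{156816}{-150719} + 481542} = \frac{1}{156816 \left(- \frac{1}{150719}\right) + 481542} = \frac{1}{- \frac{156816}{150719} + 481542} = \frac{1}{\frac{72577371882}{150719}} = \frac{150719}{72577371882}$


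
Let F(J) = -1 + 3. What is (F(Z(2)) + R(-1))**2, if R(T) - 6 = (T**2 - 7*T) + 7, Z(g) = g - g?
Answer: 529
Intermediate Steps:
Z(g) = 0
R(T) = 13 + T**2 - 7*T (R(T) = 6 + ((T**2 - 7*T) + 7) = 6 + (7 + T**2 - 7*T) = 13 + T**2 - 7*T)
F(J) = 2
(F(Z(2)) + R(-1))**2 = (2 + (13 + (-1)**2 - 7*(-1)))**2 = (2 + (13 + 1 + 7))**2 = (2 + 21)**2 = 23**2 = 529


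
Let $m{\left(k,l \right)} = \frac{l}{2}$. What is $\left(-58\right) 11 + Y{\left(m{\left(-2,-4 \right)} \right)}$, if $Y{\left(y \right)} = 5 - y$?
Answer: $-631$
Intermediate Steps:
$m{\left(k,l \right)} = \frac{l}{2}$ ($m{\left(k,l \right)} = l \frac{1}{2} = \frac{l}{2}$)
$\left(-58\right) 11 + Y{\left(m{\left(-2,-4 \right)} \right)} = \left(-58\right) 11 + \left(5 - \frac{1}{2} \left(-4\right)\right) = -638 + \left(5 - -2\right) = -638 + \left(5 + 2\right) = -638 + 7 = -631$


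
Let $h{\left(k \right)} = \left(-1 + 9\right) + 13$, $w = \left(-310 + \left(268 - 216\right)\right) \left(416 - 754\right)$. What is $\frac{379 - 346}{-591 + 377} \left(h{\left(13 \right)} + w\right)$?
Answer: $- \frac{2878425}{214} \approx -13451.0$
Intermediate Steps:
$w = 87204$ ($w = \left(-310 + 52\right) \left(-338\right) = \left(-258\right) \left(-338\right) = 87204$)
$h{\left(k \right)} = 21$ ($h{\left(k \right)} = 8 + 13 = 21$)
$\frac{379 - 346}{-591 + 377} \left(h{\left(13 \right)} + w\right) = \frac{379 - 346}{-591 + 377} \left(21 + 87204\right) = \frac{33}{-214} \cdot 87225 = 33 \left(- \frac{1}{214}\right) 87225 = \left(- \frac{33}{214}\right) 87225 = - \frac{2878425}{214}$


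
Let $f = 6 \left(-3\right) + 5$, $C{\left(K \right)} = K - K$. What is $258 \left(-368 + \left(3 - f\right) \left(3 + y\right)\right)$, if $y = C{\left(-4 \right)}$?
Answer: $-82560$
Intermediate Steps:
$C{\left(K \right)} = 0$
$y = 0$
$f = -13$ ($f = -18 + 5 = -13$)
$258 \left(-368 + \left(3 - f\right) \left(3 + y\right)\right) = 258 \left(-368 + \left(3 - -13\right) \left(3 + 0\right)\right) = 258 \left(-368 + \left(3 + 13\right) 3\right) = 258 \left(-368 + 16 \cdot 3\right) = 258 \left(-368 + 48\right) = 258 \left(-320\right) = -82560$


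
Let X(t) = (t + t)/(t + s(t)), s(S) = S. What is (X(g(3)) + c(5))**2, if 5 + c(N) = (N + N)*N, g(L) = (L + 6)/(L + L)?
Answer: 2116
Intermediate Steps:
g(L) = (6 + L)/(2*L) (g(L) = (6 + L)/((2*L)) = (6 + L)*(1/(2*L)) = (6 + L)/(2*L))
X(t) = 1 (X(t) = (t + t)/(t + t) = (2*t)/((2*t)) = (2*t)*(1/(2*t)) = 1)
c(N) = -5 + 2*N**2 (c(N) = -5 + (N + N)*N = -5 + (2*N)*N = -5 + 2*N**2)
(X(g(3)) + c(5))**2 = (1 + (-5 + 2*5**2))**2 = (1 + (-5 + 2*25))**2 = (1 + (-5 + 50))**2 = (1 + 45)**2 = 46**2 = 2116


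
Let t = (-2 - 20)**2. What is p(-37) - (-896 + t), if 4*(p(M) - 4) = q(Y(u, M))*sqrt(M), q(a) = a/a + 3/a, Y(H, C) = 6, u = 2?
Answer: 416 + 3*I*sqrt(37)/8 ≈ 416.0 + 2.281*I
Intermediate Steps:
q(a) = 1 + 3/a
t = 484 (t = (-22)**2 = 484)
p(M) = 4 + 3*sqrt(M)/8 (p(M) = 4 + (((3 + 6)/6)*sqrt(M))/4 = 4 + (((1/6)*9)*sqrt(M))/4 = 4 + (3*sqrt(M)/2)/4 = 4 + 3*sqrt(M)/8)
p(-37) - (-896 + t) = (4 + 3*sqrt(-37)/8) - (-896 + 484) = (4 + 3*(I*sqrt(37))/8) - 1*(-412) = (4 + 3*I*sqrt(37)/8) + 412 = 416 + 3*I*sqrt(37)/8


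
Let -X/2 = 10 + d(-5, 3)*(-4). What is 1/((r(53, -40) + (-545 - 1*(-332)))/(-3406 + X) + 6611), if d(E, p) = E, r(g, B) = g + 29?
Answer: 3466/22913857 ≈ 0.00015126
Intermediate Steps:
r(g, B) = 29 + g
X = -60 (X = -2*(10 - 5*(-4)) = -2*(10 + 20) = -2*30 = -60)
1/((r(53, -40) + (-545 - 1*(-332)))/(-3406 + X) + 6611) = 1/(((29 + 53) + (-545 - 1*(-332)))/(-3406 - 60) + 6611) = 1/((82 + (-545 + 332))/(-3466) + 6611) = 1/((82 - 213)*(-1/3466) + 6611) = 1/(-131*(-1/3466) + 6611) = 1/(131/3466 + 6611) = 1/(22913857/3466) = 3466/22913857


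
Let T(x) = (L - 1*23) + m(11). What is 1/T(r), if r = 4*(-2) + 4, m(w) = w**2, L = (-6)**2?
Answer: 1/134 ≈ 0.0074627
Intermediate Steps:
L = 36
r = -4 (r = -8 + 4 = -4)
T(x) = 134 (T(x) = (36 - 1*23) + 11**2 = (36 - 23) + 121 = 13 + 121 = 134)
1/T(r) = 1/134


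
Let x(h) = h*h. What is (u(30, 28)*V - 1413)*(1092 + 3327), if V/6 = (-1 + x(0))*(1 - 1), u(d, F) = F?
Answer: -6244047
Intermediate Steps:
x(h) = h²
V = 0 (V = 6*((-1 + 0²)*(1 - 1)) = 6*((-1 + 0)*0) = 6*(-1*0) = 6*0 = 0)
(u(30, 28)*V - 1413)*(1092 + 3327) = (28*0 - 1413)*(1092 + 3327) = (0 - 1413)*4419 = -1413*4419 = -6244047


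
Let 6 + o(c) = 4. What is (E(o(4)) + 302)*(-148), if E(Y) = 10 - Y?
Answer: -46472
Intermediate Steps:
o(c) = -2 (o(c) = -6 + 4 = -2)
(E(o(4)) + 302)*(-148) = ((10 - 1*(-2)) + 302)*(-148) = ((10 + 2) + 302)*(-148) = (12 + 302)*(-148) = 314*(-148) = -46472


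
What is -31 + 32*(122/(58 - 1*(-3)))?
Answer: 33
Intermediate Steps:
-31 + 32*(122/(58 - 1*(-3))) = -31 + 32*(122/(58 + 3)) = -31 + 32*(122/61) = -31 + 32*(122*(1/61)) = -31 + 32*2 = -31 + 64 = 33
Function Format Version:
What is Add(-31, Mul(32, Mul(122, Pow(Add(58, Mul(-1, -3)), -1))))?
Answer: 33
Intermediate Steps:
Add(-31, Mul(32, Mul(122, Pow(Add(58, Mul(-1, -3)), -1)))) = Add(-31, Mul(32, Mul(122, Pow(Add(58, 3), -1)))) = Add(-31, Mul(32, Mul(122, Pow(61, -1)))) = Add(-31, Mul(32, Mul(122, Rational(1, 61)))) = Add(-31, Mul(32, 2)) = Add(-31, 64) = 33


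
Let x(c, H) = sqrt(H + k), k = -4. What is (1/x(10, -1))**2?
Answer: -1/5 ≈ -0.20000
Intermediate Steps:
x(c, H) = sqrt(-4 + H) (x(c, H) = sqrt(H - 4) = sqrt(-4 + H))
(1/x(10, -1))**2 = (1/(sqrt(-4 - 1)))**2 = (1/(sqrt(-5)))**2 = (1/(I*sqrt(5)))**2 = (-I*sqrt(5)/5)**2 = -1/5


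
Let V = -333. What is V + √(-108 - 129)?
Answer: -333 + I*√237 ≈ -333.0 + 15.395*I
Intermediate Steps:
V + √(-108 - 129) = -333 + √(-108 - 129) = -333 + √(-237) = -333 + I*√237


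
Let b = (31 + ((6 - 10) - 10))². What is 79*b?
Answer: 22831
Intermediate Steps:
b = 289 (b = (31 + (-4 - 10))² = (31 - 14)² = 17² = 289)
79*b = 79*289 = 22831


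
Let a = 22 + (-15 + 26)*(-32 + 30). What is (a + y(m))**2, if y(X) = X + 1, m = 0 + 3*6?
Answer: 361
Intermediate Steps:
m = 18 (m = 0 + 18 = 18)
y(X) = 1 + X
a = 0 (a = 22 + 11*(-2) = 22 - 22 = 0)
(a + y(m))**2 = (0 + (1 + 18))**2 = (0 + 19)**2 = 19**2 = 361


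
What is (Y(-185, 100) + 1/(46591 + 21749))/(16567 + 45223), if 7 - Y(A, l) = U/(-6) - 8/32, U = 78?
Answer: 691943/2111364300 ≈ 0.00032772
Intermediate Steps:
Y(A, l) = 81/4 (Y(A, l) = 7 - (78/(-6) - 8/32) = 7 - (78*(-⅙) - 8*1/32) = 7 - (-13 - ¼) = 7 - 1*(-53/4) = 7 + 53/4 = 81/4)
(Y(-185, 100) + 1/(46591 + 21749))/(16567 + 45223) = (81/4 + 1/(46591 + 21749))/(16567 + 45223) = (81/4 + 1/68340)/61790 = (81/4 + 1/68340)*(1/61790) = (691943/34170)*(1/61790) = 691943/2111364300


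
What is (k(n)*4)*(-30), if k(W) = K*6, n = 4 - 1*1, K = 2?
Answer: -1440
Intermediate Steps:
n = 3 (n = 4 - 1 = 3)
k(W) = 12 (k(W) = 2*6 = 12)
(k(n)*4)*(-30) = (12*4)*(-30) = 48*(-30) = -1440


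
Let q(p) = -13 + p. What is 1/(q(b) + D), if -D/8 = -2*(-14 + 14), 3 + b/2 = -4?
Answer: -1/27 ≈ -0.037037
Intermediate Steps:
b = -14 (b = -6 + 2*(-4) = -6 - 8 = -14)
D = 0 (D = -(-16)*(-14 + 14) = -(-16)*0 = -8*0 = 0)
1/(q(b) + D) = 1/((-13 - 14) + 0) = 1/(-27 + 0) = 1/(-27) = -1/27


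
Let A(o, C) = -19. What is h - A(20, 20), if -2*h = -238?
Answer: 138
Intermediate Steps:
h = 119 (h = -½*(-238) = 119)
h - A(20, 20) = 119 - 1*(-19) = 119 + 19 = 138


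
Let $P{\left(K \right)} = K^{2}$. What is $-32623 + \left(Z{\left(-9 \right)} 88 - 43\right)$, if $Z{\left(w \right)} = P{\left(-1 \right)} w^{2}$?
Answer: $-25538$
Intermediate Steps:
$Z{\left(w \right)} = w^{2}$ ($Z{\left(w \right)} = \left(-1\right)^{2} w^{2} = 1 w^{2} = w^{2}$)
$-32623 + \left(Z{\left(-9 \right)} 88 - 43\right) = -32623 - \left(43 - \left(-9\right)^{2} \cdot 88\right) = -32623 + \left(81 \cdot 88 - 43\right) = -32623 + \left(7128 - 43\right) = -32623 + 7085 = -25538$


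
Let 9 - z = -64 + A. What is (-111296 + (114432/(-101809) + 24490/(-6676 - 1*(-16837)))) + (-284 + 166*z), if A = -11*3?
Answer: -97223355147158/1034481249 ≈ -93983.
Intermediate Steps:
A = -33
z = 106 (z = 9 - (-64 - 33) = 9 - 1*(-97) = 9 + 97 = 106)
(-111296 + (114432/(-101809) + 24490/(-6676 - 1*(-16837)))) + (-284 + 166*z) = (-111296 + (114432/(-101809) + 24490/(-6676 - 1*(-16837)))) + (-284 + 166*106) = (-111296 + (114432*(-1/101809) + 24490/(-6676 + 16837))) + (-284 + 17596) = (-111296 + (-114432/101809 + 24490/10161)) + 17312 = (-111296 + 1330558858/1034481249) + 17312 = -115132294529846/1034481249 + 17312 = -97223355147158/1034481249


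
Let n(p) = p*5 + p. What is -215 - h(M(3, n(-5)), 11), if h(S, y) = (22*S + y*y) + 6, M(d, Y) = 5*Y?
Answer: 2958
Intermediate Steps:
n(p) = 6*p (n(p) = 5*p + p = 6*p)
h(S, y) = 6 + y² + 22*S (h(S, y) = (22*S + y²) + 6 = (y² + 22*S) + 6 = 6 + y² + 22*S)
-215 - h(M(3, n(-5)), 11) = -215 - (6 + 11² + 22*(5*(6*(-5)))) = -215 - (6 + 121 + 22*(5*(-30))) = -215 - (6 + 121 + 22*(-150)) = -215 - (6 + 121 - 3300) = -215 - 1*(-3173) = -215 + 3173 = 2958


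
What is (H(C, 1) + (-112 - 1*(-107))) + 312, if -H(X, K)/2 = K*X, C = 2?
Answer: 303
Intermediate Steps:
H(X, K) = -2*K*X
(H(C, 1) + (-112 - 1*(-107))) + 312 = (-2*1*2 + (-112 - 1*(-107))) + 312 = (-4 + (-112 + 107)) + 312 = (-4 - 5) + 312 = -9 + 312 = 303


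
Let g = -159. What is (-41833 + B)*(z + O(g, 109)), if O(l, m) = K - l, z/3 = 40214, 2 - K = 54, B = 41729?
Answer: -12557896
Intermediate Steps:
K = -52 (K = 2 - 1*54 = 2 - 54 = -52)
z = 120642 (z = 3*40214 = 120642)
O(l, m) = -52 - l
(-41833 + B)*(z + O(g, 109)) = (-41833 + 41729)*(120642 + (-52 - 1*(-159))) = -104*(120642 + (-52 + 159)) = -104*(120642 + 107) = -104*120749 = -12557896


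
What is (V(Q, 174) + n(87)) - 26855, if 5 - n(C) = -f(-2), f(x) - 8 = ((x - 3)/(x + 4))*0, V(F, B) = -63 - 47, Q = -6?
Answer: -26952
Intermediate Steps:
V(F, B) = -110
f(x) = 8 (f(x) = 8 + ((x - 3)/(x + 4))*0 = 8 + ((-3 + x)/(4 + x))*0 = 8 + 0 = 8)
n(C) = 13 (n(C) = 5 - (-1)*8 = 5 - 1*(-8) = 5 + 8 = 13)
(V(Q, 174) + n(87)) - 26855 = (-110 + 13) - 26855 = -97 - 26855 = -26952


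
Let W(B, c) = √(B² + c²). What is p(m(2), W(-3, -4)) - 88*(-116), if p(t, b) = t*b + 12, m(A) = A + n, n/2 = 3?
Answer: 10260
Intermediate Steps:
n = 6 (n = 2*3 = 6)
m(A) = 6 + A (m(A) = A + 6 = 6 + A)
p(t, b) = 12 + b*t (p(t, b) = b*t + 12 = 12 + b*t)
p(m(2), W(-3, -4)) - 88*(-116) = (12 + √((-3)² + (-4)²)*(6 + 2)) - 88*(-116) = (12 + √(9 + 16)*8) + 10208 = (12 + √25*8) + 10208 = (12 + 5*8) + 10208 = (12 + 40) + 10208 = 52 + 10208 = 10260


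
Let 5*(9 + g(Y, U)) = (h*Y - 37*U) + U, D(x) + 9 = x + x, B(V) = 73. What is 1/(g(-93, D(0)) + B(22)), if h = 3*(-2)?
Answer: 5/1202 ≈ 0.0041597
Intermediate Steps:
D(x) = -9 + 2*x (D(x) = -9 + (x + x) = -9 + 2*x)
h = -6
g(Y, U) = -9 - 36*U/5 - 6*Y/5 (g(Y, U) = -9 + ((-6*Y - 37*U) + U)/5 = -9 + ((-37*U - 6*Y) + U)/5 = -9 + (-36*U - 6*Y)/5 = -9 + (-36*U/5 - 6*Y/5) = -9 - 36*U/5 - 6*Y/5)
1/(g(-93, D(0)) + B(22)) = 1/((-9 - 36*(-9 + 2*0)/5 - 6/5*(-93)) + 73) = 1/((-9 - 36*(-9 + 0)/5 + 558/5) + 73) = 1/((-9 - 36/5*(-9) + 558/5) + 73) = 1/((-9 + 324/5 + 558/5) + 73) = 1/(837/5 + 73) = 1/(1202/5) = 5/1202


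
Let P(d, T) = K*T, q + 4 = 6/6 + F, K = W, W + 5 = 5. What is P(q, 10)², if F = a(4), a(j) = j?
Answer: 0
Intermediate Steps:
W = 0 (W = -5 + 5 = 0)
F = 4
K = 0
q = 1 (q = -4 + (6/6 + 4) = -4 + (6*(⅙) + 4) = -4 + (1 + 4) = -4 + 5 = 1)
P(d, T) = 0 (P(d, T) = 0*T = 0)
P(q, 10)² = 0² = 0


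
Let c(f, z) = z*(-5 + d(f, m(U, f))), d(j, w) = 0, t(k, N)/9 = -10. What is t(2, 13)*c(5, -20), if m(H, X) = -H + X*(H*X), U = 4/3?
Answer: -9000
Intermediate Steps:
U = 4/3 (U = 4*(1/3) = 4/3 ≈ 1.3333)
t(k, N) = -90 (t(k, N) = 9*(-10) = -90)
m(H, X) = -H + H*X**2
c(f, z) = -5*z (c(f, z) = z*(-5 + 0) = z*(-5) = -5*z)
t(2, 13)*c(5, -20) = -(-450)*(-20) = -90*100 = -9000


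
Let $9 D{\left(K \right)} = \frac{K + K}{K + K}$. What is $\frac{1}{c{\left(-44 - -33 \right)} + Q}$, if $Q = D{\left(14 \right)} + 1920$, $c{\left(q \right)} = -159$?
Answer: $\frac{9}{15850} \approx 0.00056782$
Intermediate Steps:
$D{\left(K \right)} = \frac{1}{9}$ ($D{\left(K \right)} = \frac{\left(K + K\right) \frac{1}{K + K}}{9} = \frac{2 K \frac{1}{2 K}}{9} = \frac{1}{9} \cdot 1 = \frac{1}{9}$)
$Q = \frac{17281}{9}$ ($Q = \frac{1}{9} + 1920 = \frac{17281}{9} \approx 1920.1$)
$\frac{1}{c{\left(-44 - -33 \right)} + Q} = \frac{1}{-159 + \frac{17281}{9}} = \frac{1}{\frac{15850}{9}} = \frac{9}{15850}$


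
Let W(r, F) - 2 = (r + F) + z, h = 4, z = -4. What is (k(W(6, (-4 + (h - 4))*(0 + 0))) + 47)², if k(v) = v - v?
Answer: 2209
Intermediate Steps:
W(r, F) = -2 + F + r (W(r, F) = 2 + ((r + F) - 4) = 2 + ((F + r) - 4) = 2 + (-4 + F + r) = -2 + F + r)
k(v) = 0
(k(W(6, (-4 + (h - 4))*(0 + 0))) + 47)² = (0 + 47)² = 47² = 2209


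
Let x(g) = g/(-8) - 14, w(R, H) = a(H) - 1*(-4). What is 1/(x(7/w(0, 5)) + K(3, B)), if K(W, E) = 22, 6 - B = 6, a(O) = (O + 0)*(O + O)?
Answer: 432/3449 ≈ 0.12525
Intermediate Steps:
a(O) = 2*O² (a(O) = O*(2*O) = 2*O²)
B = 0 (B = 6 - 1*6 = 6 - 6 = 0)
w(R, H) = 4 + 2*H² (w(R, H) = 2*H² - 1*(-4) = 2*H² + 4 = 4 + 2*H²)
x(g) = -14 - g/8 (x(g) = g*(-⅛) - 14 = -g/8 - 14 = -14 - g/8)
1/(x(7/w(0, 5)) + K(3, B)) = 1/((-14 - 7/(8*(4 + 2*5²))) + 22) = 1/((-14 - 7/(8*(4 + 2*25))) + 22) = 1/((-14 - 7/(8*(4 + 50))) + 22) = 1/((-14 - 7/(8*54)) + 22) = 1/((-14 - ⅛*7/54) + 22) = 1/((-14 - 7/432) + 22) = 1/(-6055/432 + 22) = 1/(3449/432) = 432/3449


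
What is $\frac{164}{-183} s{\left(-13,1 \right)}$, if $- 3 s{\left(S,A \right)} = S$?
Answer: $- \frac{2132}{549} \approx -3.8834$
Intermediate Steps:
$s{\left(S,A \right)} = - \frac{S}{3}$
$\frac{164}{-183} s{\left(-13,1 \right)} = \frac{164}{-183} \left(\left(- \frac{1}{3}\right) \left(-13\right)\right) = 164 \left(- \frac{1}{183}\right) \frac{13}{3} = \left(- \frac{164}{183}\right) \frac{13}{3} = - \frac{2132}{549}$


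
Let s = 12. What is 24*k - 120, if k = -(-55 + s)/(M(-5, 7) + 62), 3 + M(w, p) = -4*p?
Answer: -2688/31 ≈ -86.710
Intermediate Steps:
M(w, p) = -3 - 4*p
k = 43/31 (k = -(-55 + 12)/((-3 - 4*7) + 62) = -(-43)/((-3 - 28) + 62) = -(-43)/(-31 + 62) = -(-43)/31 = -1*(-43/31) = 43/31 ≈ 1.3871)
24*k - 120 = 24*(43/31) - 120 = 1032/31 - 120 = -2688/31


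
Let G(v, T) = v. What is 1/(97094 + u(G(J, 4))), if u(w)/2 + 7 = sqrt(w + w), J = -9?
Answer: 4045/392688603 - I*sqrt(2)/1570754412 ≈ 1.0301e-5 - 9.0034e-10*I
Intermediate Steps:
u(w) = -14 + 2*sqrt(2)*sqrt(w) (u(w) = -14 + 2*sqrt(w + w) = -14 + 2*sqrt(2*w) = -14 + 2*(sqrt(2)*sqrt(w)) = -14 + 2*sqrt(2)*sqrt(w))
1/(97094 + u(G(J, 4))) = 1/(97094 + (-14 + 2*sqrt(2)*sqrt(-9))) = 1/(97094 + (-14 + 2*sqrt(2)*(3*I))) = 1/(97094 + (-14 + 6*I*sqrt(2))) = 1/(97080 + 6*I*sqrt(2))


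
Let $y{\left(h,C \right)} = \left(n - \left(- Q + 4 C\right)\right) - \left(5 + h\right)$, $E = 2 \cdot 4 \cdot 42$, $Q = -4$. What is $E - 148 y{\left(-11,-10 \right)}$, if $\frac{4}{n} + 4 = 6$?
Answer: $-6176$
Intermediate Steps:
$n = 2$ ($n = \frac{4}{-4 + 6} = \frac{4}{2} = 4 \cdot \frac{1}{2} = 2$)
$E = 336$ ($E = 8 \cdot 42 = 336$)
$y{\left(h,C \right)} = -7 - h - 4 C$ ($y{\left(h,C \right)} = \left(2 - \left(4 + 4 C\right)\right) - \left(5 + h\right) = \left(-2 - 4 C\right) - \left(5 + h\right) = -7 - h - 4 C$)
$E - 148 y{\left(-11,-10 \right)} = 336 - 148 \left(-7 - -11 - -40\right) = 336 - 148 \left(-7 + 11 + 40\right) = 336 - 6512 = -6176$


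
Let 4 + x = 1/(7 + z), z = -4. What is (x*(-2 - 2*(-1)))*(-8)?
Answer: 0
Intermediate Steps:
x = -11/3 (x = -4 + 1/(7 - 4) = -4 + 1/3 = -4 + ⅓ = -11/3 ≈ -3.6667)
(x*(-2 - 2*(-1)))*(-8) = -11*(-2 - 2*(-1))/3*(-8) = -11*(-2 + 2)/3*(-8) = -11/3*0*(-8) = 0*(-8) = 0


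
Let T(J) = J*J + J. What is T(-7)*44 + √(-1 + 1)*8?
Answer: 1848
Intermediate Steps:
T(J) = J + J² (T(J) = J² + J = J + J²)
T(-7)*44 + √(-1 + 1)*8 = -7*(1 - 7)*44 + √(-1 + 1)*8 = -7*(-6)*44 + √0*8 = 42*44 + 0*8 = 1848 + 0 = 1848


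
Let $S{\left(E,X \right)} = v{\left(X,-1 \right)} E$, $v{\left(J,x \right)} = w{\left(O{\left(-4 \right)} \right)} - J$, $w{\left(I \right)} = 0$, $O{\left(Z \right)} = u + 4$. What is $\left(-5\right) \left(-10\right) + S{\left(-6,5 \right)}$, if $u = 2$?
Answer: $80$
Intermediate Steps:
$O{\left(Z \right)} = 6$ ($O{\left(Z \right)} = 2 + 4 = 6$)
$v{\left(J,x \right)} = - J$ ($v{\left(J,x \right)} = 0 - J = - J$)
$S{\left(E,X \right)} = - E X$ ($S{\left(E,X \right)} = - X E = - E X$)
$\left(-5\right) \left(-10\right) + S{\left(-6,5 \right)} = \left(-5\right) \left(-10\right) - \left(-6\right) 5 = 50 + 30 = 80$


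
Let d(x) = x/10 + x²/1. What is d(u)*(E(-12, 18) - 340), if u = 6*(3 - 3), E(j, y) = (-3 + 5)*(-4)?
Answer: 0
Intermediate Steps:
E(j, y) = -8 (E(j, y) = 2*(-4) = -8)
u = 0 (u = 6*0 = 0)
d(x) = x² + x/10 (d(x) = x*(⅒) + x²*1 = x/10 + x² = x² + x/10)
d(u)*(E(-12, 18) - 340) = (0*(⅒ + 0))*(-8 - 340) = (0*(⅒))*(-348) = 0*(-348) = 0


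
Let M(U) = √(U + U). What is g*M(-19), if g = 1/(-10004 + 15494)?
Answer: I*√38/5490 ≈ 0.0011228*I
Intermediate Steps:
g = 1/5490 ≈ 0.00018215
M(U) = √2*√U (M(U) = √(2*U) = √2*√U)
g*M(-19) = (√2*√(-19))/5490 = (√2*(I*√19))/5490 = (I*√38)/5490 = I*√38/5490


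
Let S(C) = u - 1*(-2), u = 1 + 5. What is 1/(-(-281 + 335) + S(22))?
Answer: -1/46 ≈ -0.021739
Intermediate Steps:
u = 6
S(C) = 8 (S(C) = 6 - 1*(-2) = 6 + 2 = 8)
1/(-(-281 + 335) + S(22)) = 1/(-(-281 + 335) + 8) = 1/(-1*54 + 8) = 1/(-54 + 8) = 1/(-46) = -1/46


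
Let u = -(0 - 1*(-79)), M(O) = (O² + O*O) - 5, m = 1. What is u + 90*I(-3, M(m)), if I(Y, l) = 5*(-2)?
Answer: -979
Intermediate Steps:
M(O) = -5 + 2*O² (M(O) = (O² + O²) - 5 = 2*O² - 5 = -5 + 2*O²)
u = -79 (u = -(0 + 79) = -1*79 = -79)
I(Y, l) = -10
u + 90*I(-3, M(m)) = -79 + 90*(-10) = -79 - 900 = -979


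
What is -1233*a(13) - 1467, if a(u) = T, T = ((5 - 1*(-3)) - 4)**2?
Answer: -21195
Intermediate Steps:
T = 16 (T = ((5 + 3) - 4)**2 = (8 - 4)**2 = 4**2 = 16)
a(u) = 16
-1233*a(13) - 1467 = -1233*16 - 1467 = -19728 - 1467 = -21195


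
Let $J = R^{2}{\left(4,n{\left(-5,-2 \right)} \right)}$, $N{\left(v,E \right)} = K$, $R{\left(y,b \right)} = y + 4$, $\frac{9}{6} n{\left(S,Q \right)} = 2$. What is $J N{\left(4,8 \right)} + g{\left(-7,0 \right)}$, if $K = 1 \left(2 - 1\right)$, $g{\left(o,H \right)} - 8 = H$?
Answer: $72$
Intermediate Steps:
$g{\left(o,H \right)} = 8 + H$
$n{\left(S,Q \right)} = \frac{4}{3}$ ($n{\left(S,Q \right)} = \frac{2}{3} \cdot 2 = \frac{4}{3}$)
$R{\left(y,b \right)} = 4 + y$
$K = 1$ ($K = 1 \cdot 1 = 1$)
$N{\left(v,E \right)} = 1$
$J = 64$ ($J = \left(4 + 4\right)^{2} = 8^{2} = 64$)
$J N{\left(4,8 \right)} + g{\left(-7,0 \right)} = 64 \cdot 1 + \left(8 + 0\right) = 64 + 8 = 72$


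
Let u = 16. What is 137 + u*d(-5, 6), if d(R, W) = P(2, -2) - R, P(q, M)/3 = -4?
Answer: 25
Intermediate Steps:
P(q, M) = -12 (P(q, M) = 3*(-4) = -12)
d(R, W) = -12 - R
137 + u*d(-5, 6) = 137 + 16*(-12 - 1*(-5)) = 137 + 16*(-12 + 5) = 137 + 16*(-7) = 137 - 112 = 25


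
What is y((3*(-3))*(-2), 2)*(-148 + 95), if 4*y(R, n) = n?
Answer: -53/2 ≈ -26.500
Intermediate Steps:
y(R, n) = n/4
y((3*(-3))*(-2), 2)*(-148 + 95) = ((¼)*2)*(-148 + 95) = (½)*(-53) = -53/2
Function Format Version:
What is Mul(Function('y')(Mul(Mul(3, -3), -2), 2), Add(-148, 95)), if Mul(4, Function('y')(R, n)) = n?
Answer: Rational(-53, 2) ≈ -26.500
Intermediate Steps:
Function('y')(R, n) = Mul(Rational(1, 4), n)
Mul(Function('y')(Mul(Mul(3, -3), -2), 2), Add(-148, 95)) = Mul(Mul(Rational(1, 4), 2), Add(-148, 95)) = Mul(Rational(1, 2), -53) = Rational(-53, 2)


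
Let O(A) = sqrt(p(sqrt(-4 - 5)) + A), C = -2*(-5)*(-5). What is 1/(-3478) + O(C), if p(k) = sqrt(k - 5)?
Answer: -1/3478 + sqrt(-50 + sqrt(-5 + 3*I)) ≈ 0.16529 + 7.0273*I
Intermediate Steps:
C = -50 (C = 10*(-5) = -50)
p(k) = sqrt(-5 + k)
O(A) = sqrt(A + sqrt(-5 + 3*I)) (O(A) = sqrt(sqrt(-5 + sqrt(-4 - 5)) + A) = sqrt(sqrt(-5 + sqrt(-9)) + A) = sqrt(sqrt(-5 + 3*I) + A) = sqrt(A + sqrt(-5 + 3*I)))
1/(-3478) + O(C) = 1/(-3478) + sqrt(-50 + sqrt(-5 + 3*I)) = -1/3478 + sqrt(-50 + sqrt(-5 + 3*I))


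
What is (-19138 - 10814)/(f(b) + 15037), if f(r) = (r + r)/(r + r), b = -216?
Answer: -14976/7519 ≈ -1.9918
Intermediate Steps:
f(r) = 1 (f(r) = (2*r)/((2*r)) = (2*r)*(1/(2*r)) = 1)
(-19138 - 10814)/(f(b) + 15037) = (-19138 - 10814)/(1 + 15037) = -29952/15038 = -29952*1/15038 = -14976/7519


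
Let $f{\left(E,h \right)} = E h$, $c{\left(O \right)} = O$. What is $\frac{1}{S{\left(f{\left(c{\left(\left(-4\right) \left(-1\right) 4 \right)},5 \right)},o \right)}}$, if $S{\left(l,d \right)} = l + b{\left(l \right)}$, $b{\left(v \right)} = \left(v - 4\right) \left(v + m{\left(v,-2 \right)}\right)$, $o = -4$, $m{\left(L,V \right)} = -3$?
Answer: $\frac{1}{5932} \approx 0.00016858$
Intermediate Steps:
$b{\left(v \right)} = \left(-4 + v\right) \left(-3 + v\right)$ ($b{\left(v \right)} = \left(v - 4\right) \left(v - 3\right) = \left(-4 + v\right) \left(-3 + v\right)$)
$S{\left(l,d \right)} = 12 + l^{2} - 6 l$ ($S{\left(l,d \right)} = l + \left(12 + l^{2} - 7 l\right) = 12 + l^{2} - 6 l$)
$\frac{1}{S{\left(f{\left(c{\left(\left(-4\right) \left(-1\right) 4 \right)},5 \right)},o \right)}} = \frac{1}{12 + \left(\left(-4\right) \left(-1\right) 4 \cdot 5\right)^{2} - 6 \left(-4\right) \left(-1\right) 4 \cdot 5} = \frac{1}{12 + \left(4 \cdot 4 \cdot 5\right)^{2} - 6 \cdot 4 \cdot 4 \cdot 5} = \frac{1}{12 + \left(16 \cdot 5\right)^{2} - 6 \cdot 16 \cdot 5} = \frac{1}{12 + 80^{2} - 480} = \frac{1}{12 + 6400 - 480} = \frac{1}{5932}$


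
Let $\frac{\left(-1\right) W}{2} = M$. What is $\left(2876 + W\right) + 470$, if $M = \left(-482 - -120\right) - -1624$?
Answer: $822$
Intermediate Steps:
$M = 1262$ ($M = \left(-482 + 120\right) + 1624 = -362 + 1624 = 1262$)
$W = -2524$ ($W = \left(-2\right) 1262 = -2524$)
$\left(2876 + W\right) + 470 = \left(2876 - 2524\right) + 470 = 352 + 470 = 822$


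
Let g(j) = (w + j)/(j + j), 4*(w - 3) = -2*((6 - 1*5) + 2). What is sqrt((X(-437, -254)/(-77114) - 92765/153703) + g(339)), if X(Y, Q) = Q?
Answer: 3*I*sqrt(19538675207909402248957)/1339349805046 ≈ 0.31309*I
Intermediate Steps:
w = 3/2 (w = 3 + (-2*((6 - 1*5) + 2))/4 = 3 + (-2*((6 - 5) + 2))/4 = 3 + (-2*(1 + 2))/4 = 3 + (-2*3)/4 = 3 + (1/4)*(-6) = 3 - 3/2 = 3/2 ≈ 1.5000)
g(j) = (3/2 + j)/(2*j) (g(j) = (3/2 + j)/(j + j) = (3/2 + j)/((2*j)) = (3/2 + j)*(1/(2*j)) = (3/2 + j)/(2*j))
sqrt((X(-437, -254)/(-77114) - 92765/153703) + g(339)) = sqrt((-254/(-77114) - 92765/153703) + (1/4)*(3 + 2*339)/339) = sqrt((-254*(-1/77114) - 92765*1/153703) + (1/4)*(1/339)*(3 + 678)) = sqrt((127/38557 - 92765/153703) + (1/4)*(1/339)*681) = sqrt(-3557219824/5926326571 + 227/452) = sqrt(-262587228831/2678699610092) = 3*I*sqrt(19538675207909402248957)/1339349805046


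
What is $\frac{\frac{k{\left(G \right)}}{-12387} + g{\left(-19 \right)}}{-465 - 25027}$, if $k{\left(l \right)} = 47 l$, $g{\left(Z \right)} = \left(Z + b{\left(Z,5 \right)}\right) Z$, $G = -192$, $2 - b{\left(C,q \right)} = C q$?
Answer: $\frac{3058085}{52628234} \approx 0.058107$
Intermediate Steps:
$b{\left(C,q \right)} = 2 - C q$
$g{\left(Z \right)} = Z \left(2 - 4 Z\right)$ ($g{\left(Z \right)} = \left(Z - \left(-2 + Z 5\right)\right) Z = \left(Z - \left(-2 + 5 Z\right)\right) Z = \left(2 - 4 Z\right) Z = Z \left(2 - 4 Z\right)$)
$\frac{\frac{k{\left(G \right)}}{-12387} + g{\left(-19 \right)}}{-465 - 25027} = \frac{\frac{47 \left(-192\right)}{-12387} + 2 \left(-19\right) \left(1 - -38\right)}{-465 - 25027} = \frac{\left(-9024\right) \left(- \frac{1}{12387}\right) + 2 \left(-19\right) \left(1 + 38\right)}{-25492} = \left(\frac{3008}{4129} + 2 \left(-19\right) 39\right) \left(- \frac{1}{25492}\right) = \left(\frac{3008}{4129} - 1482\right) \left(- \frac{1}{25492}\right) = \left(- \frac{6116170}{4129}\right) \left(- \frac{1}{25492}\right) = \frac{3058085}{52628234}$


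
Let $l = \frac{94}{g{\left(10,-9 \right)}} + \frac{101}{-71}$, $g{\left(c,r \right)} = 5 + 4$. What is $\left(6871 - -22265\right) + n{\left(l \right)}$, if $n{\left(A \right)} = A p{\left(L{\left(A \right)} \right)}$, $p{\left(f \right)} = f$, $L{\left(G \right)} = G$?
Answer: $\frac{11930075881}{408321} \approx 29217.0$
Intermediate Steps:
$g{\left(c,r \right)} = 9$
$l = \frac{5765}{639}$ ($l = \frac{94}{9} + \frac{101}{-71} = 94 \cdot \frac{1}{9} + 101 \left(- \frac{1}{71}\right) = \frac{94}{9} - \frac{101}{71} = \frac{5765}{639} \approx 9.0219$)
$n{\left(A \right)} = A^{2}$ ($n{\left(A \right)} = A A = A^{2}$)
$\left(6871 - -22265\right) + n{\left(l \right)} = \left(6871 - -22265\right) + \left(\frac{5765}{639}\right)^{2} = \left(6871 + 22265\right) + \frac{33235225}{408321} = 29136 + \frac{33235225}{408321} = \frac{11930075881}{408321}$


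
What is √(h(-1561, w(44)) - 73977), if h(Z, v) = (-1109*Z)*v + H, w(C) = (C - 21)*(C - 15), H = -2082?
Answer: 2*√288650081 ≈ 33979.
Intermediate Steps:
w(C) = (-21 + C)*(-15 + C)
h(Z, v) = -2082 - 1109*Z*v (h(Z, v) = (-1109*Z)*v - 2082 = -1109*Z*v - 2082 = -2082 - 1109*Z*v)
√(h(-1561, w(44)) - 73977) = √((-2082 - 1109*(-1561)*(315 + 44² - 36*44)) - 73977) = √((-2082 - 1109*(-1561)*(315 + 1936 - 1584)) - 73977) = √((-2082 - 1109*(-1561)*667) - 73977) = √((-2082 + 1154676383) - 73977) = √(1154674301 - 73977) = √1154600324 = 2*√288650081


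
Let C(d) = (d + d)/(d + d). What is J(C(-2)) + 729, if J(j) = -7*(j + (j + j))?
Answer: 708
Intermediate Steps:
C(d) = 1 (C(d) = (2*d)/((2*d)) = (2*d)*(1/(2*d)) = 1)
J(j) = -21*j (J(j) = -7*(j + 2*j) = -21*j)
J(C(-2)) + 729 = -21*1 + 729 = -21 + 729 = 708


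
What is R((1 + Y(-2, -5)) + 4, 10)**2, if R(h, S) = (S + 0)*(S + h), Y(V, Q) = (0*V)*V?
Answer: 22500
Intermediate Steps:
Y(V, Q) = 0 (Y(V, Q) = 0*V = 0)
R(h, S) = S*(S + h)
R((1 + Y(-2, -5)) + 4, 10)**2 = (10*(10 + ((1 + 0) + 4)))**2 = (10*(10 + (1 + 4)))**2 = (10*(10 + 5))**2 = (10*15)**2 = 150**2 = 22500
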